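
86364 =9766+76598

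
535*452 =241820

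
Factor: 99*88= 8712 =2^3* 3^2*11^2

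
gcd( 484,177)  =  1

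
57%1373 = 57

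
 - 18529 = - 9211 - 9318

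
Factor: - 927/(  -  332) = 2^(- 2)*3^2*83^( -1)*103^1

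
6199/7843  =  6199/7843 = 0.79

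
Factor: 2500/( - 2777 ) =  - 2^2 * 5^4*2777^( - 1)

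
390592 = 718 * 544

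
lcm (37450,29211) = 1460550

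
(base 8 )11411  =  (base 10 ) 4873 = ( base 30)5CD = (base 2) 1001100001001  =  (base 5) 123443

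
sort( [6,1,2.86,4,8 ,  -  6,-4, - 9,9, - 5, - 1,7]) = [ - 9, - 6, - 5, - 4, - 1,1, 2.86  ,  4,6,  7,8 , 9 ]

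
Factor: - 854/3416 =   -  1/4 = - 2^( - 2 ) 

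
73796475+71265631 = 145062106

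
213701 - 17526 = 196175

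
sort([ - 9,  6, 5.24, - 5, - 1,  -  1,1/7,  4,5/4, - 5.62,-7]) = [ - 9, - 7, - 5.62,  -  5, - 1,  -  1 , 1/7, 5/4 , 4, 5.24,6 ] 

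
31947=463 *69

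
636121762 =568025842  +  68095920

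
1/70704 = 1/70704= 0.00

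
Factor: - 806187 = -3^1* 268729^1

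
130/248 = 65/124  =  0.52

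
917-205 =712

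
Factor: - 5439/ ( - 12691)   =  3^1*7^( - 1) = 3/7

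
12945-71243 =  - 58298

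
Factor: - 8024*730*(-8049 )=2^4*3^1 * 5^1*17^1*59^1*73^1 * 2683^1= 47147178480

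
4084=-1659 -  - 5743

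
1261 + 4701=5962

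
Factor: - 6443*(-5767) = 37156781 =17^1*73^1*79^1*379^1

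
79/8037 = 79/8037 = 0.01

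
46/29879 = 46/29879 = 0.00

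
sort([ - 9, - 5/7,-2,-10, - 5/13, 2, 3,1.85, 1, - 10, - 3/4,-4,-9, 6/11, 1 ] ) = [ - 10, - 10, - 9,-9, - 4, - 2 , - 3/4, - 5/7, - 5/13  ,  6/11, 1, 1,1.85,2,3]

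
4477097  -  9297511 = -4820414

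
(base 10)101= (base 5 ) 401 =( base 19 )56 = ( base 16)65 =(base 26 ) 3n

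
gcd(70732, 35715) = 1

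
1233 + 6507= 7740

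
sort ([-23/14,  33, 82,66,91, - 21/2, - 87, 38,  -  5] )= [ - 87,  -  21/2,  -  5, - 23/14, 33,38,  66,82,91 ] 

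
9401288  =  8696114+705174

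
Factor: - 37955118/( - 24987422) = 3^1 * 17^1 * 37^1 *89^1 * 113^1*12493711^( - 1 ) = 18977559/12493711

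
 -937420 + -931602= - 1869022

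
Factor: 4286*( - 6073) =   -  26028878 = -2^1* 2143^1*6073^1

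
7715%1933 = 1916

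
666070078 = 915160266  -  249090188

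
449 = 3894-3445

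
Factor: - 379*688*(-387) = 100911024 = 2^4*3^2 * 43^2 * 379^1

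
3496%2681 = 815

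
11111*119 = 1322209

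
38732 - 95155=  -  56423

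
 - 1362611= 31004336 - 32366947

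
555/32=555/32 =17.34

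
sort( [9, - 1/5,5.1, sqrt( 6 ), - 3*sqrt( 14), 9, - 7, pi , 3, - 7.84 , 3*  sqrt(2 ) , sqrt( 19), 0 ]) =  [ - 3 * sqrt( 14 ), - 7.84, - 7, - 1/5 , 0, sqrt( 6),3 , pi,3*sqrt( 2 ),  sqrt( 19) , 5.1,9,9 ] 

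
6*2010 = 12060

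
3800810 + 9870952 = 13671762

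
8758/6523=8758/6523= 1.34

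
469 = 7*67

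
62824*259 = 16271416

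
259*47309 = 12253031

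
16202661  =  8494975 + 7707686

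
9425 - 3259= 6166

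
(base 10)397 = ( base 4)12031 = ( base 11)331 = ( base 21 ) IJ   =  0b110001101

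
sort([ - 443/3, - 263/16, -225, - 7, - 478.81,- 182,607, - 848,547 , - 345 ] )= [ - 848, - 478.81, -345, - 225,  -  182, - 443/3,  -  263/16,- 7,547,607] 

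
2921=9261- 6340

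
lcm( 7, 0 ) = 0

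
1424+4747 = 6171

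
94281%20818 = 11009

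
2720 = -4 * (  -  680 )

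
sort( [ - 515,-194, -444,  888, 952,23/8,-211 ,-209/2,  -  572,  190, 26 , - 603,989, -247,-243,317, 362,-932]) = [ -932, - 603, -572,-515,  -  444, - 247, - 243, - 211,  -  194,-209/2, 23/8,26,190, 317, 362,  888,  952,989]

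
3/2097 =1/699=0.00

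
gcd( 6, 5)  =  1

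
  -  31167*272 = - 8477424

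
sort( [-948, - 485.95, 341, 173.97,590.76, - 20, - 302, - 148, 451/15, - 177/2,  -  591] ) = [ - 948,- 591, -485.95, - 302, - 148, - 177/2, - 20,451/15, 173.97, 341, 590.76] 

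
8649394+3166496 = 11815890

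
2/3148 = 1/1574 = 0.00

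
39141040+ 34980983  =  74122023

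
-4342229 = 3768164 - 8110393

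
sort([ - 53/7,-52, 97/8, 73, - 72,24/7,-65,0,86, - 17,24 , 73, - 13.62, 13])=[ - 72,-65,-52 ,  -  17, - 13.62, - 53/7,0,24/7,97/8,13,24,73,  73, 86]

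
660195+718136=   1378331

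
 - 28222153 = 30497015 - 58719168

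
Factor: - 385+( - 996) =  - 1381^1 =- 1381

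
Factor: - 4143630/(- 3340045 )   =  2^1*3^1*37^1 * 3733^1*668009^ ( - 1 ) = 828726/668009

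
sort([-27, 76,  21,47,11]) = [ - 27,11, 21, 47,  76]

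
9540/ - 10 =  - 954+0/1=- 954.00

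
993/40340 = 993/40340  =  0.02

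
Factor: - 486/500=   -  2^( - 1)*3^5 * 5^( - 3 ) = - 243/250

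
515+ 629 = 1144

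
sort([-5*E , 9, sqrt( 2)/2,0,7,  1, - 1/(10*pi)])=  [ - 5 *E, - 1/( 10*pi ), 0, sqrt( 2 )/2, 1,7,9] 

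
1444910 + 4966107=6411017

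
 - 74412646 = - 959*77594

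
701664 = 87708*8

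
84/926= 42/463 = 0.09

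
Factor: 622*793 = 2^1*13^1*61^1*311^1 = 493246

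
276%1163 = 276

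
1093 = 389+704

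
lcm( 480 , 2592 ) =12960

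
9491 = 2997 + 6494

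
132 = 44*3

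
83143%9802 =4727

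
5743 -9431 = -3688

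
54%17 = 3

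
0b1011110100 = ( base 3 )1001000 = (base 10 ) 756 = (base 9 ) 1030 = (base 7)2130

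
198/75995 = 198/75995 = 0.00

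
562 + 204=766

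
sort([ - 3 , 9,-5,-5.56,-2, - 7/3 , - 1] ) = [ - 5.56, - 5, - 3,-7/3,-2, - 1,9 ] 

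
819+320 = 1139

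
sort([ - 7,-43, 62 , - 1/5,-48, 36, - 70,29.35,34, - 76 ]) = [- 76, - 70 , - 48,-43, - 7 ,-1/5, 29.35,34,36,62 ]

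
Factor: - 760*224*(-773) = 2^8*5^1 * 7^1 * 19^1*773^1 = 131595520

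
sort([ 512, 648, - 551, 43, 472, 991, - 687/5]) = [ - 551, - 687/5,43, 472, 512, 648,991] 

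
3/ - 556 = - 3/556 = -0.01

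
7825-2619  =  5206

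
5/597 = 5/597 = 0.01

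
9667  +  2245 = 11912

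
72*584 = 42048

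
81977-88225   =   - 6248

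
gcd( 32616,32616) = 32616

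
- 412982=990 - 413972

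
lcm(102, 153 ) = 306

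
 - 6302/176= - 3151/88 = - 35.81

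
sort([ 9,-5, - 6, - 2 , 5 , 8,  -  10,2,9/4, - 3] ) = [ - 10, - 6,-5, - 3, - 2,2,  9/4  ,  5,8, 9]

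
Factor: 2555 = 5^1*7^1  *73^1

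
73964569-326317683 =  - 252353114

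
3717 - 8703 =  - 4986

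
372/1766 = 186/883 =0.21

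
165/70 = 33/14 =2.36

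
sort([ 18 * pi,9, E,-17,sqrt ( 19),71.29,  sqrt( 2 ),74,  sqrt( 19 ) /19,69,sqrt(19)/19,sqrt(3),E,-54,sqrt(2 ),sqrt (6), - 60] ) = [ - 60, - 54,-17 , sqrt( 19) /19,sqrt(19)/19 , sqrt( 2), sqrt(2 ),sqrt( 3 ),sqrt(6), E, E,sqrt( 19), 9, 18*pi, 69 , 71.29, 74] 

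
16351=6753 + 9598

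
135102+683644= 818746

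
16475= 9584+6891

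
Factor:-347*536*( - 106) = 19715152 = 2^4 *53^1*67^1*347^1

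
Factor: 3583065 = 3^1*5^1 * 53^1*4507^1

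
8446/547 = 15 + 241/547 = 15.44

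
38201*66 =2521266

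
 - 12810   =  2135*(-6 ) 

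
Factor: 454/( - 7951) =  - 2^1  *  227^1 *7951^( - 1)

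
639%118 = 49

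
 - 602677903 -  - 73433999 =-529243904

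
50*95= 4750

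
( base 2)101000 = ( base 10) 40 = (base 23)1h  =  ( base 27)1D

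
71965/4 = 71965/4= 17991.25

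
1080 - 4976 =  - 3896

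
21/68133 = 7/22711 = 0.00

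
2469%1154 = 161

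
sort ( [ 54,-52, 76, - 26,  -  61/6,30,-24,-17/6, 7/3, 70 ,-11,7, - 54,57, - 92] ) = [ - 92,-54,-52,-26, - 24,-11, - 61/6, - 17/6, 7/3, 7, 30,54,57,70,76] 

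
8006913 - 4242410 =3764503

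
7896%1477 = 511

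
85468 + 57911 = 143379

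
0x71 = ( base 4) 1301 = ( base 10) 113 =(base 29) 3q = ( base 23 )4l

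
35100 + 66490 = 101590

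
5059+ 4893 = 9952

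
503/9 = 55 + 8/9 = 55.89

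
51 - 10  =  41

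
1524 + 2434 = 3958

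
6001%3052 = 2949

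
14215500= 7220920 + 6994580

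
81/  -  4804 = - 1  +  4723/4804 = - 0.02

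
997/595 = 997/595 = 1.68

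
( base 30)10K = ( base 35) QA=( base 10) 920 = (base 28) 14o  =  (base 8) 1630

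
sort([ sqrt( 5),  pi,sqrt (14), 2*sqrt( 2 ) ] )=[sqrt(5 ) , 2*sqrt(2 ), pi,sqrt(14 )]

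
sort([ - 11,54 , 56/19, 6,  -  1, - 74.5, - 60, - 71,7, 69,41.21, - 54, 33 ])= [ - 74.5 ,-71 , - 60, - 54 ,  -  11, - 1, 56/19,6,7, 33,41.21, 54,69] 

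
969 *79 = 76551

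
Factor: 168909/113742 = 793/534 =2^( - 1)*3^(  -  1)*13^1 * 61^1*89^( - 1 ) 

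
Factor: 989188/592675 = 2^2*5^(  -  2)*67^1*151^( - 1)*157^ ( - 1 )*3691^1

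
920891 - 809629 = 111262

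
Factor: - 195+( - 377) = - 2^2*11^1*13^1 =-  572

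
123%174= 123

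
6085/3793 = 6085/3793 = 1.60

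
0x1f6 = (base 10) 502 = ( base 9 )617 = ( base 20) 152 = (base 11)417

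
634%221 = 192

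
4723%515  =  88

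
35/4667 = 35/4667 = 0.01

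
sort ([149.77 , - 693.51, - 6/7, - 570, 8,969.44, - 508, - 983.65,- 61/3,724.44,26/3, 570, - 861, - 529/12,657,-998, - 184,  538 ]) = [ - 998, - 983.65,-861, - 693.51, - 570, - 508, - 184,-529/12, - 61/3,-6/7,8,26/3 , 149.77,  538,570,657,724.44, 969.44 ] 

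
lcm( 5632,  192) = 16896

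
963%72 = 27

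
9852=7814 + 2038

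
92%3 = 2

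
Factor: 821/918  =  2^( - 1 )*3^(  -  3)*17^(-1 )*821^1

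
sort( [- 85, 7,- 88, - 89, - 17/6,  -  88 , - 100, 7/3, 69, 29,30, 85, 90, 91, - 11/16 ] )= [ -100 , - 89, - 88, - 88,-85, - 17/6,- 11/16, 7/3, 7,29, 30,69,  85 , 90, 91]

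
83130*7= 581910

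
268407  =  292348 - 23941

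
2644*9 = 23796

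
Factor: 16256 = 2^7*127^1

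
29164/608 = 7291/152 = 47.97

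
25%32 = 25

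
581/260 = 581/260 = 2.23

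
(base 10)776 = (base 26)13m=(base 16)308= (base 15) 36b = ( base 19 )22g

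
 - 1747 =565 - 2312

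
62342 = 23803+38539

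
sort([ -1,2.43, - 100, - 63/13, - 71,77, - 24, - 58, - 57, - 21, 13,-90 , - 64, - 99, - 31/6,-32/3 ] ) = [- 100 , - 99, - 90, - 71, - 64, - 58, - 57, - 24,-21, - 32/3,  -  31/6, - 63/13,- 1,2.43,13,  77]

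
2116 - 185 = 1931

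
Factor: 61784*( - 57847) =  - 3574019048=- 2^3*7723^1 * 57847^1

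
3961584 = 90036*44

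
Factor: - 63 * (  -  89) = 3^2*7^1*89^1 = 5607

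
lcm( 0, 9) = 0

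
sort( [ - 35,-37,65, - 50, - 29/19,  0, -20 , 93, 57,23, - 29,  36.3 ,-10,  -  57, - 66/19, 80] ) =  [ - 57 , - 50, - 37,  -  35, - 29, - 20, -10, - 66/19 ,  -  29/19,  0, 23,36.3, 57,  65,80,93] 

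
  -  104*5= - 520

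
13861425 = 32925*421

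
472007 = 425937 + 46070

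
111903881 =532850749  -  420946868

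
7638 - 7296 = 342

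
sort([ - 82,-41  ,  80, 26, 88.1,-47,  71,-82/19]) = [ - 82,-47, - 41, - 82/19,  26, 71,80, 88.1]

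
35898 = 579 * 62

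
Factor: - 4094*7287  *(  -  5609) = 2^1*3^1*7^1*23^1*71^1*79^1 * 89^1*347^1  =  167333173602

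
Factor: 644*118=2^3*7^1*23^1*59^1=75992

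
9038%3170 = 2698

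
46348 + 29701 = 76049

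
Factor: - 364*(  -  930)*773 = 261675960 = 2^3*3^1*5^1*7^1*13^1*31^1*773^1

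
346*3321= 1149066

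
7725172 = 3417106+4308066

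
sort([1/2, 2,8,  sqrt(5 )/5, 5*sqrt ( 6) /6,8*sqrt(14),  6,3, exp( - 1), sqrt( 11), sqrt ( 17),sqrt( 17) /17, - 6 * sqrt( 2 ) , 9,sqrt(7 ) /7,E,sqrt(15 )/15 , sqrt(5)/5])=[ - 6* sqrt(2),  sqrt( 17)/17, sqrt ( 15) /15,exp(-1)  ,  sqrt( 7 )/7,  sqrt( 5)/5 , sqrt( 5 )/5 , 1/2, 2 , 5*sqrt( 6) /6, E,3, sqrt( 11 ), sqrt(17),6  ,  8 , 9, 8 * sqrt(14) ]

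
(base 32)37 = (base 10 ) 103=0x67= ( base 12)87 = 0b1100111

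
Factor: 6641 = 29^1*229^1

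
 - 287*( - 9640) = 2766680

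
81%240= 81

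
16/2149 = 16/2149 = 0.01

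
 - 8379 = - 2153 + -6226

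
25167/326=77+65/326= 77.20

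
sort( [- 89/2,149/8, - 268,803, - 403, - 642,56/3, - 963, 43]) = [ - 963,-642, - 403 , - 268, - 89/2,149/8,56/3,43,803]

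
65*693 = 45045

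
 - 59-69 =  - 128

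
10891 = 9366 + 1525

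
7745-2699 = 5046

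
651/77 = 8 +5/11= 8.45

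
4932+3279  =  8211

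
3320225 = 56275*59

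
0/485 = 0 = 0.00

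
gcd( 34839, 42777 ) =441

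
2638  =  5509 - 2871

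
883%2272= 883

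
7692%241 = 221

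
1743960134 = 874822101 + 869138033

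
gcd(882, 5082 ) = 42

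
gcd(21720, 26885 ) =5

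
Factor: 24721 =59^1*419^1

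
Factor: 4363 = 4363^1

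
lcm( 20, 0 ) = 0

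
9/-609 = -1 + 200/203=- 0.01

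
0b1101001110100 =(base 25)AKM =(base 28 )8HO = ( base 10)6772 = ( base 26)a0c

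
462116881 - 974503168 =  - 512386287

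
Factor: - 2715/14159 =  - 3^1*5^1*181^1*14159^( - 1 ) 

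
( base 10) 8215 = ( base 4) 2000113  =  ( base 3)102021021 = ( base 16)2017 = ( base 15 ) 267a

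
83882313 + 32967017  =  116849330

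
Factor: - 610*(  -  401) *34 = 2^2*5^1*17^1* 61^1 * 401^1 = 8316740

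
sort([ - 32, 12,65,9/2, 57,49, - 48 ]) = [ - 48, - 32,9/2 , 12,49,  57, 65 ] 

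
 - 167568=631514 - 799082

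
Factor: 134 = 2^1  *  67^1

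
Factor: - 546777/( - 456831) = 3^1*7^1*  11^1*193^( - 1) = 231/193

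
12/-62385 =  - 4/20795  =  - 0.00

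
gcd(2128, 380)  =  76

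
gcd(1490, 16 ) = 2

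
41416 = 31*1336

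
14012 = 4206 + 9806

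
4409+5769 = 10178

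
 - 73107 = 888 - 73995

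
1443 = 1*1443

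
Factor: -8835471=- 3^2*53^1 *18523^1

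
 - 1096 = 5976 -7072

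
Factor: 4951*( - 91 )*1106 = -2^1*7^2*13^1 * 79^1 * 4951^1 = - 498298346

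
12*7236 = 86832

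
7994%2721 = 2552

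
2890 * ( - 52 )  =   -150280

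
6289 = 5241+1048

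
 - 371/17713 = - 1 + 17342/17713 = - 0.02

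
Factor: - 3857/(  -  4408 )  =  7/8 = 2^( - 3)*7^1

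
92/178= 46/89 = 0.52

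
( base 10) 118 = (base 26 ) 4E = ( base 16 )76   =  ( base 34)3G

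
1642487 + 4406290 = 6048777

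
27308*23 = 628084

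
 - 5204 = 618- 5822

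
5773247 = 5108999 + 664248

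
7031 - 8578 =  -1547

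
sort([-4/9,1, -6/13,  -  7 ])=[ - 7, - 6/13, - 4/9 , 1 ]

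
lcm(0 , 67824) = 0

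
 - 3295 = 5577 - 8872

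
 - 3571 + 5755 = 2184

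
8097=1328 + 6769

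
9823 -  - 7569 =17392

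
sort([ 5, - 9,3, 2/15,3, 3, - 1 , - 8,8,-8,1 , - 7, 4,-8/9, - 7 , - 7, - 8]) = [ - 9, - 8, - 8,-8, - 7 , - 7, - 7 , - 1, - 8/9 , 2/15, 1,3, 3 , 3, 4,  5,8]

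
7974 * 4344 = 34639056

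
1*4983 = 4983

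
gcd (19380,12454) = 2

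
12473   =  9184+3289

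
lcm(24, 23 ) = 552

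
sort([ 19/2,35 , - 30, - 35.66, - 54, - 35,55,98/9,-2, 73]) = [ - 54, - 35.66, - 35, - 30, - 2,19/2, 98/9, 35, 55,  73]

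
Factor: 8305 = 5^1*11^1*151^1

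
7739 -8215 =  - 476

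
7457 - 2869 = 4588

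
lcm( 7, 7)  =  7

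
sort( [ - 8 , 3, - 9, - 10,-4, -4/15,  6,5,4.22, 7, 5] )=[ - 10, - 9, - 8, - 4, - 4/15,  3,4.22,5,  5,6, 7 ] 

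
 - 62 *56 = - 3472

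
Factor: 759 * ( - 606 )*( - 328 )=150864912 = 2^4*3^2*11^1 * 23^1*41^1 *101^1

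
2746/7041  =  2746/7041 = 0.39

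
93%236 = 93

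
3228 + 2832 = 6060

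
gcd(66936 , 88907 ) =1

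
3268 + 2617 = 5885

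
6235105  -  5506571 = 728534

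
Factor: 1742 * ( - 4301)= - 2^1 * 11^1* 13^1*17^1* 23^1*67^1 = -  7492342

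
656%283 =90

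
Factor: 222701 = 79^1*2819^1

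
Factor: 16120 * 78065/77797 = 2^3*5^2*13^2*31^1*1201^1*77797^( - 1 ) = 1258407800/77797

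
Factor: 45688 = 2^3*5711^1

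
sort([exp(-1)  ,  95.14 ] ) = [ exp( - 1),95.14 ] 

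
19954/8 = 9977/4 = 2494.25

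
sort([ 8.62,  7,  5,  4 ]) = [ 4, 5, 7,8.62 ] 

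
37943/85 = 446 +33/85 =446.39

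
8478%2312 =1542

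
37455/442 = 84+ 327/442 = 84.74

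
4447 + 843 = 5290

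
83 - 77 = 6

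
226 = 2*113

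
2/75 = 2/75 = 0.03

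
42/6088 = 21/3044 = 0.01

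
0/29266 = 0 = 0.00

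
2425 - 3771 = -1346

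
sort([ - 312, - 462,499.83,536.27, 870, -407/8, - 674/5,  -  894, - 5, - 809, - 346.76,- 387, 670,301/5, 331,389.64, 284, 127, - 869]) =[ - 894, - 869, - 809,  -  462, - 387, - 346.76 , - 312, - 674/5, - 407/8, - 5,301/5,  127, 284, 331, 389.64, 499.83, 536.27, 670, 870]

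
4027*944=3801488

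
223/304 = 223/304=0.73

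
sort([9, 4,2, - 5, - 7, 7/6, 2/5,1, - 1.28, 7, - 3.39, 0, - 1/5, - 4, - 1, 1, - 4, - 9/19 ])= [ - 7,-5,  -  4, - 4, - 3.39,  -  1.28, - 1, - 9/19,-1/5,0, 2/5,1,1, 7/6, 2, 4, 7, 9]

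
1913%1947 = 1913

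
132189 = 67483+64706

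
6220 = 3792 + 2428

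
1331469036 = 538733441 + 792735595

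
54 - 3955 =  - 3901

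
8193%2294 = 1311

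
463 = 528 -65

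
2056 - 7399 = - 5343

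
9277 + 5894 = 15171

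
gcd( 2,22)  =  2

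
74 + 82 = 156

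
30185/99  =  304 + 89/99 = 304.90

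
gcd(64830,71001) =3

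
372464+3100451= 3472915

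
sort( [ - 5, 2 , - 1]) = [ - 5 ,-1 , 2]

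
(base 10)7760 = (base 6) 55532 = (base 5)222020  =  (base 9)11572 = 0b1111001010000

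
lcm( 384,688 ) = 16512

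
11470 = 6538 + 4932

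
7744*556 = 4305664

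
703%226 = 25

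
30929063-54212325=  - 23283262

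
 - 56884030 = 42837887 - 99721917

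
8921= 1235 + 7686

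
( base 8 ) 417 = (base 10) 271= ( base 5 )2041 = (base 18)f1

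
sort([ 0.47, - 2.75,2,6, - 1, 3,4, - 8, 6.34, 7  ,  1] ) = [ - 8, - 2.75, - 1, 0.47, 1,2,3,4,6,  6.34,7]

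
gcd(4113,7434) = 9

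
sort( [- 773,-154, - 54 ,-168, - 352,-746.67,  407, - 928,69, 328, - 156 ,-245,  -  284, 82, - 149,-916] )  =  [ - 928, -916,-773 , - 746.67, - 352, - 284,-245,- 168, - 156, -154, - 149, - 54, 69, 82, 328, 407] 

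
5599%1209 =763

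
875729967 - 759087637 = 116642330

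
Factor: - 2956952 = -2^3*109^1*3391^1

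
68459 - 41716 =26743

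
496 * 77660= 38519360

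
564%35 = 4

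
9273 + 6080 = 15353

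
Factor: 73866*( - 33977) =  - 2509745082 = - 2^1*3^1 * 13^1*61^1 * 557^1*947^1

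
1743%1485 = 258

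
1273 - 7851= - 6578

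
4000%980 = 80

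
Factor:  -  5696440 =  - 2^3*5^1  *53^1 * 2687^1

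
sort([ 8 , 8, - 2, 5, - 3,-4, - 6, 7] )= [ - 6, - 4, - 3, - 2, 5, 7, 8, 8 ]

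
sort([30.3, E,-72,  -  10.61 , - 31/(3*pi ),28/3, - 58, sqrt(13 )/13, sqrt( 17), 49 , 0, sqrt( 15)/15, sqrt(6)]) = [-72 , - 58, - 10.61,  -  31/( 3*pi), 0, sqrt (15 ) /15, sqrt( 13)/13,sqrt(6), E,sqrt( 17 ), 28/3, 30.3, 49]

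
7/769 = 7/769= 0.01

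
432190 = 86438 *5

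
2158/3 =2158/3 =719.33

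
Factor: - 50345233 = -211^1 *269^1*887^1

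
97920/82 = 48960/41 = 1194.15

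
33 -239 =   -  206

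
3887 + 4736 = 8623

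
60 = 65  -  5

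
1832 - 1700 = 132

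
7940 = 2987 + 4953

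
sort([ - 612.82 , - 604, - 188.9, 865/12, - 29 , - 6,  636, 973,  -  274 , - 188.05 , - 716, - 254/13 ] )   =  [ - 716, - 612.82 , - 604, - 274, - 188.9,-188.05,-29, - 254/13, - 6,865/12, 636, 973]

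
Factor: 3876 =2^2*3^1*17^1*19^1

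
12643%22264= 12643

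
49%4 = 1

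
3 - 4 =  - 1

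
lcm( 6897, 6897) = 6897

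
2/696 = 1/348  =  0.00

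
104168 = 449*232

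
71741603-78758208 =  - 7016605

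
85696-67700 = 17996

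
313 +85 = 398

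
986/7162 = 493/3581 = 0.14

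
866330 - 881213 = - 14883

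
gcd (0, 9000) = 9000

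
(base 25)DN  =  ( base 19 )i6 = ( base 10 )348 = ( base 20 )H8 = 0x15c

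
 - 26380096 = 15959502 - 42339598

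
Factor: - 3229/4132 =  - 2^( - 2 ) * 1033^( - 1)*3229^1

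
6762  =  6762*1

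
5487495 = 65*84423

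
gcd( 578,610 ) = 2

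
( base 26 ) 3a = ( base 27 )37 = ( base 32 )2o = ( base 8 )130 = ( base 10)88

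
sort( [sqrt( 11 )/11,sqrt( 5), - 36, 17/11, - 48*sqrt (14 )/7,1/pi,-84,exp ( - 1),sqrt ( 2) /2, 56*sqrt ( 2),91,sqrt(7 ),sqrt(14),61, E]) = [ - 84, - 36, - 48*sqrt(14 ) /7, sqrt(11 )/11,1/pi  ,  exp( - 1 ), sqrt( 2 ) /2, 17/11 , sqrt(5),sqrt ( 7) , E,sqrt( 14 ),61,56 * sqrt( 2), 91 ] 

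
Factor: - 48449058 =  - 2^1 * 3^1*7^1*37^1*31177^1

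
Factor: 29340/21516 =3^1*5^1*11^( - 1) =15/11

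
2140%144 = 124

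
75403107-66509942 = 8893165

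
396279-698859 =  - 302580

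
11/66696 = 11/66696=0.00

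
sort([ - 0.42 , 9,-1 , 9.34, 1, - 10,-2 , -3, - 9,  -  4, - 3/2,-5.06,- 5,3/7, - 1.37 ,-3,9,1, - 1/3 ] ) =[  -  10, - 9 , - 5.06,-5 , - 4,-3,-3, - 2,  -  3/2, - 1.37, - 1,- 0.42, - 1/3,  3/7,1,1, 9,9,  9.34 ] 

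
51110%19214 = 12682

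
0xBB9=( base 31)33p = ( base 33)2OV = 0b101110111001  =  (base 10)3001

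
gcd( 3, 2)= 1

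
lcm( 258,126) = 5418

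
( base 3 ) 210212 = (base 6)2422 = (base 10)590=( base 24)10E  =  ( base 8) 1116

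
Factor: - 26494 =  -  2^1*13^1*1019^1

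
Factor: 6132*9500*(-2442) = -142256268000 = -2^5*3^2*5^3*7^1*11^1 * 19^1*37^1*73^1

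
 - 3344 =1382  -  4726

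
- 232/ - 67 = 3 + 31/67= 3.46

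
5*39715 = 198575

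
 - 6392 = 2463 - 8855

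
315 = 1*315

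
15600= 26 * 600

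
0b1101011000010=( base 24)BLA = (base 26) a3c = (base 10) 6850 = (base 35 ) 5kp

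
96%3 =0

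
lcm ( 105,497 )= 7455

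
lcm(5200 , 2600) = 5200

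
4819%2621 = 2198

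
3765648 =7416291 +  - 3650643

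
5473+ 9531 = 15004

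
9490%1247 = 761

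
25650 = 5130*5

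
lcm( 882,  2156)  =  19404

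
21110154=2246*9399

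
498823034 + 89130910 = 587953944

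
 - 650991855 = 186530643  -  837522498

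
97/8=12  +  1/8=12.12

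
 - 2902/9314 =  - 1 + 3206/4657 = - 0.31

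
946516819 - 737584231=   208932588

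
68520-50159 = 18361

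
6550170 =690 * 9493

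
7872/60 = 131 + 1/5 = 131.20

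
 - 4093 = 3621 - 7714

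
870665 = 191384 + 679281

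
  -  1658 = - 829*2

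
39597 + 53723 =93320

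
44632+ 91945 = 136577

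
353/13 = 27+2/13 = 27.15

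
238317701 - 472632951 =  - 234315250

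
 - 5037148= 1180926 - 6218074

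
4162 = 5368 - 1206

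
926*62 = 57412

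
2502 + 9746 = 12248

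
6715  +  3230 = 9945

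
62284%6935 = 6804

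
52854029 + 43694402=96548431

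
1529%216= 17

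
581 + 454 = 1035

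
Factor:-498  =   - 2^1*3^1*83^1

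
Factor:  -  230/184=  - 2^( - 2)*5^1 =-  5/4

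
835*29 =24215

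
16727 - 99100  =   - 82373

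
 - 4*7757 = -31028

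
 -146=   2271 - 2417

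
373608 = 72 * 5189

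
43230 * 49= 2118270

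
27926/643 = 43 + 277/643=43.43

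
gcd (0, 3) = 3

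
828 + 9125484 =9126312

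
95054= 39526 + 55528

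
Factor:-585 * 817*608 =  - 290590560 = - 2^5 * 3^2*5^1 * 13^1*19^2*43^1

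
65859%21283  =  2010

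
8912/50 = 178 + 6/25 = 178.24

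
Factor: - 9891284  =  -2^2 * 13^1*37^1 *53^1 *97^1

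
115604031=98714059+16889972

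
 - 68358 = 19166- 87524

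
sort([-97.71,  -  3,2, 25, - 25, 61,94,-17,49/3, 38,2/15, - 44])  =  [ - 97.71,-44,-25, - 17, - 3, 2/15,  2, 49/3, 25,38,61, 94] 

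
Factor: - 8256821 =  - 233^1*35437^1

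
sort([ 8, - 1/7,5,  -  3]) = [ - 3, -1/7, 5, 8]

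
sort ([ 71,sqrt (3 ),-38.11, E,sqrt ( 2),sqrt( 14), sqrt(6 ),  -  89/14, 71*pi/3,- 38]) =[-38.11, - 38,  -  89/14,sqrt( 2) , sqrt ( 3 ), sqrt( 6), E , sqrt( 14), 71,71*pi/3 ]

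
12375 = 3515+8860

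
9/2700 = 1/300 = 0.00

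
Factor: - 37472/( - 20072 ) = 2^2  *  13^( - 1) *193^(-1) * 1171^1  =  4684/2509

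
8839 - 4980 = 3859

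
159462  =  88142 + 71320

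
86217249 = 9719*8871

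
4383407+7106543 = 11489950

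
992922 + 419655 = 1412577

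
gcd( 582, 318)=6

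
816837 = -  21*(-38897) 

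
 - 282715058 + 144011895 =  - 138703163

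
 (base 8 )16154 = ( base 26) ajm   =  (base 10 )7276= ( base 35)5wv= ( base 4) 1301230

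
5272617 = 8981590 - 3708973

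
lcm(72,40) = 360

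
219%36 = 3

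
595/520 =119/104=1.14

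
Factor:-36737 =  - 17^1*2161^1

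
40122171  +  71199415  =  111321586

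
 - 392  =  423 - 815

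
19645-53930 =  - 34285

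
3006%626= 502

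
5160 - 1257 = 3903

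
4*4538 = 18152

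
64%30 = 4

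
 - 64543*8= - 516344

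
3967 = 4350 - 383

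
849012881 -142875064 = 706137817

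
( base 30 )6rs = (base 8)14136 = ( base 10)6238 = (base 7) 24121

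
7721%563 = 402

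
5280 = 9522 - 4242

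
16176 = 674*24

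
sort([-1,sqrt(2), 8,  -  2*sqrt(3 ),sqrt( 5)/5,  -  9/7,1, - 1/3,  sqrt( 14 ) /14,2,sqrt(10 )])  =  [ - 2*sqrt(3) , - 9/7,  -  1,- 1/3,sqrt(14)/14  ,  sqrt( 5) /5,1,sqrt( 2), 2,sqrt(10 ), 8] 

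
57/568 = 57/568 =0.10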